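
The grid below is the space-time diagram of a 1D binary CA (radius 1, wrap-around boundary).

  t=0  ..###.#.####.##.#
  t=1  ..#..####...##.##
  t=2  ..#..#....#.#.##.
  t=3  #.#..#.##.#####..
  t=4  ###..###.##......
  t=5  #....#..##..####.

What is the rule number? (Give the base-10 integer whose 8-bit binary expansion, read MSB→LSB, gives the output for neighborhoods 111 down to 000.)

  [7] ### => .  t=0,i=3
  [6] ##. => .  t=0,i=4
  [5] #.# => #  t=0,i=5
  [4] #.. => .  t=0,i=0
  [3] .## => #  t=0,i=2
  [2] .#. => #  t=0,i=6
  [1] ..# => .  t=0,i=1
  [0] ... => #  t=1,i=10
  bits 00101101 = 45

45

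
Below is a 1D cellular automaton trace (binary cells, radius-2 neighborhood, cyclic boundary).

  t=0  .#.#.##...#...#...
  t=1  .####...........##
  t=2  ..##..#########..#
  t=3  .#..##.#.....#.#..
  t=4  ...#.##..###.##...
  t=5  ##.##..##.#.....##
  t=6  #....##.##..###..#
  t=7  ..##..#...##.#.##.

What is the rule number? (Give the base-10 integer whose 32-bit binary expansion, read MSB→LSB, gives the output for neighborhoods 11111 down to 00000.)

1177152547

  #####|.  b31=0 t=2,i=8
  ####.|#  b30=1 t=1,i=3
  ###.#|.  b29=0 t=4,i=11
  ###..|.  b28=0 t=1,i=4
  ##.##|.  b27=0 t=1,i=0
  ##.#.|#  b26=1 t=3,i=6
  ##..#|#  b25=1 t=2,i=4
  ##...|.  b24=0 t=0,i=7
  #.###|.  b23=0 t=1,i=1
  #.##.|.  b22=0 t=0,i=5
  #.#.#|#  b21=1 t=0,i=3
  #.#..|.  b20=0 t=3,i=7
  #..##|#  b19=1 t=2,i=1
  #..#.|.  b18=0 t=2,i=16
  #...#|.  b17=0 t=0,i=8
  #....|#  b16=1 t=0,i=16
  .####|#  b15=1 t=1,i=2
  .###.|#  b14=1 t=4,i=10
  .##.#|#  b13=1 t=1,i=17
  .##..|.  b12=0 t=0,i=6
  .#.##|#  b11=1 t=0,i=4
  .#.#.|#  b10=1 t=0,i=2
  .#..#|.  b9=0 t=2,i=0
  .#...|.  b8=0 t=0,i=11
  ..###|.  b7=0 t=2,i=6
  ..##.|.  b6=0 t=1,i=16
  ..#.#|#  b5=1 t=0,i=1
  ..#..|.  b4=0 t=0,i=10
  ...##|.  b3=0 t=1,i=15
  ...#.|.  b2=0 t=0,i=0
  ....#|#  b1=1 t=0,i=17
  .....|#  b0=1 t=1,i=7
  bits 01000110001010011110110000100011 = 1177152547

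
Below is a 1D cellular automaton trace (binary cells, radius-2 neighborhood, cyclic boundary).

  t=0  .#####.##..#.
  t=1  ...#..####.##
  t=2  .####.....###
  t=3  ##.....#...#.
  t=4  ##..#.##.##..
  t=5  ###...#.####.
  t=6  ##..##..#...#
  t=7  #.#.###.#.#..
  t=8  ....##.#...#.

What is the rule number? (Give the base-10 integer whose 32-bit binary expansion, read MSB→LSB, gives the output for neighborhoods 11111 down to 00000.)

  ##### -> #   bit 31 = 1  t=0,i=3
  ####. -> .   bit 30 = 0  t=0,i=4
  ###.# -> .   bit 29 = 0  t=0,i=5
  ###.. -> .   bit 28 = 0  t=2,i=4
  ##.## -> #   bit 27 = 1  t=0,i=6
  ##.#. -> #   bit 26 = 1  t=7,i=7
  ##..# -> #   bit 25 = 1  t=0,i=9
  ##... -> .   bit 24 = 0  t=1,i=0
  #.### -> #   bit 23 = 1  t=2,i=1
  #.##. -> #   bit 22 = 1  t=0,i=7
  #.#.# -> .   bit 21 = 0  t=7,i=2
  #.#.. -> .   bit 20 = 0  t=7,i=10
  #..## -> .   bit 19 = 0  t=0,i=0
  #..#. -> .   bit 18 = 0  t=0,i=10
  #...# -> #   bit 17 = 1  t=1,i=1
  #.... -> .   bit 16 = 0  t=2,i=6
  .#### -> .   bit 15 = 0  t=0,i=2
  .###. -> #   bit 14 = 1  t=2,i=11
  .##.# -> .   bit 13 = 0  t=4,i=7
  .##.. -> #   bit 12 = 1  t=0,i=8
  .#.## -> .   bit 11 = 0  t=3,i=12
  .#.#. -> .   bit 10 = 0  t=7,i=1
  .#..# -> #   bit 9 = 1  t=0,i=12
  .#... -> .   bit 8 = 0  t=3,i=8
  ..### -> .   bit 7 = 0  t=0,i=1
  ..##. -> #   bit 6 = 1  t=4,i=0
  ..#.# -> .   bit 5 = 0  t=3,i=11
  ..#.. -> #   bit 4 = 1  t=0,i=11
  ...## -> .   bit 3 = 0  t=2,i=9
  ...#. -> #   bit 2 = 1  t=1,i=2
  ....# -> .   bit 1 = 0  t=2,i=8
  ..... -> #   bit 0 = 1  t=2,i=7
  bits 10001110110000100101001001010101 = 2395099733

2395099733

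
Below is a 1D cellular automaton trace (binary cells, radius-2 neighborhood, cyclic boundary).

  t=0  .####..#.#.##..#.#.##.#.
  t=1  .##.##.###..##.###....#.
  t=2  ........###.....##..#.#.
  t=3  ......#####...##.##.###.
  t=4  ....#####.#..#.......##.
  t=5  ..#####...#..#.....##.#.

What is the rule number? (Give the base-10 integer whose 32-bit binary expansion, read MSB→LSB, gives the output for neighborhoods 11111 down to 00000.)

  ##### -> #   bit 31 = 1  t=3,i=8
  ####. -> .   bit 30 = 0  t=0,i=3
  ###.# -> .   bit 29 = 0  t=4,i=8
  ###.. -> #   bit 28 = 1  t=0,i=4
  ##.## -> .   bit 27 = 0  t=1,i=3
  ##.#. -> .   bit 26 = 0  t=0,i=21
  ##..# -> #   bit 25 = 1  t=0,i=5
  ##... -> .   bit 24 = 0  t=1,i=18
  #.### -> .   bit 23 = 0  t=1,i=7
  #.##. -> .   bit 22 = 0  t=0,i=11
  #.#.# -> #   bit 21 = 1  t=0,i=9
  #.#.. -> #   bit 20 = 1  t=0,i=22
  #..## -> .   bit 19 = 0  t=0,i=0
  #..#. -> .   bit 18 = 0  t=0,i=6
  #...# -> .   bit 17 = 0  t=3,i=12
  #.... -> .   bit 16 = 0  t=1,i=19
  .#### -> #   bit 15 = 1  t=0,i=2
  .###. -> #   bit 14 = 1  t=1,i=8
  .##.# -> .   bit 13 = 0  t=0,i=20
  .##.. -> #   bit 12 = 1  t=0,i=12
  .#.## -> .   bit 11 = 0  t=0,i=10
  .#.#. -> #   bit 10 = 1  t=0,i=8
  .#..# -> .   bit 9 = 0  t=0,i=23
  .#... -> .   bit 8 = 0  t=2,i=23
  ..### -> #   bit 7 = 1  t=0,i=1
  ..##. -> .   bit 6 = 0  t=1,i=1
  ..#.# -> #   bit 5 = 1  t=0,i=7
  ..#.. -> #   bit 4 = 1  t=1,i=22
  ...## -> #   bit 3 = 1  t=2,i=7
  ...#. -> .   bit 2 = 0  t=1,i=21
  ....# -> #   bit 1 = 1  t=1,i=20
  ..... -> .   bit 0 = 0  t=2,i=1
  bits 10010010001100001101010010111010 = 2452673722

2452673722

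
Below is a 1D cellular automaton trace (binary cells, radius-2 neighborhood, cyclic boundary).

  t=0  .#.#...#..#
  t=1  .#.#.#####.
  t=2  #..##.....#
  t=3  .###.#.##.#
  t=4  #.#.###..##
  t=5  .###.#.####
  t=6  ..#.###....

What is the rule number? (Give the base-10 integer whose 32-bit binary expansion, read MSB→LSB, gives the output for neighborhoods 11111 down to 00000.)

121522903

  #####|.  b31=0 t=1,i=7
  ####.|.  b30=0 t=1,i=8
  ###.#|.  b29=0 t=3,i=3
  ###..|.  b28=0 t=1,i=9
  ##.##|.  b27=0 t=5,i=0
  ##.#.|#  b26=1 t=3,i=4
  ##..#|#  b25=1 t=1,i=10
  ##...|#  b24=1 t=2,i=5
  #.###|.  b23=0 t=1,i=5
  #.##.|.  b22=0 t=3,i=7
  #.#.#|#  b21=1 t=0,i=1
  #.#..|#  b20=1 t=0,i=3
  #..##|#  b19=1 t=2,i=2
  #..#.|#  b18=1 t=0,i=9
  #...#|#  b17=1 t=0,i=5
  #....|.  b16=0 t=2,i=6
  .####|.  b15=0 t=1,i=6
  .###.|#  b14=1 t=3,i=2
  .##.#|.  b13=0 t=3,i=8
  .##..|.  b12=0 t=2,i=0
  .#.##|#  b11=1 t=1,i=4
  .#.#.|.  b10=0 t=0,i=0
  .#..#|#  b9=1 t=0,i=8
  .#...|.  b8=0 t=0,i=4
  ..###|#  b7=1 t=4,i=9
  ..##.|#  b6=1 t=2,i=3
  ..#.#|.  b5=0 t=0,i=10
  ..#..|#  b4=1 t=0,i=7
  ...##|.  b3=0 t=2,i=9
  ...#.|#  b2=1 t=0,i=6
  ....#|#  b1=1 t=2,i=8
  .....|#  b0=1 t=2,i=7
  bits 00000111001111100100101011010111 = 121522903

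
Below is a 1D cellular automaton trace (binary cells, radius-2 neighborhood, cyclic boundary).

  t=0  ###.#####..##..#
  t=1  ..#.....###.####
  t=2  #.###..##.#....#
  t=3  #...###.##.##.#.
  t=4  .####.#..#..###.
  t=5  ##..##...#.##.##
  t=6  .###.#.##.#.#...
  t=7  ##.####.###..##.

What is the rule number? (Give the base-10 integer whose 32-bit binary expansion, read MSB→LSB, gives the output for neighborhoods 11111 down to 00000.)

  nb #####: next=.  (t=0,i=6, bit31=0)
  nb ####.: next=.  (t=0,i=1, bit30=0)
  nb ###.#: next=#  (t=0,i=2, bit29=1)
  nb ###..: next=#  (t=0,i=8, bit28=1)
  nb ##.##: next=.  (t=0,i=3, bit27=0)
  nb ##.#.: next=#  (t=2,i=9, bit26=1)
  nb ##..#: next=#  (t=0,i=9, bit25=1)
  nb ##...: next=.  (t=5,i=6, bit24=0)
  nb #.###: next=.  (t=0,i=4, bit23=0)
  nb #.##.: next=.  (t=3,i=8, bit22=0)
  nb #.#.#: next=#  (t=3,i=14, bit21=1)
  nb #.#..: next=.  (t=2,i=10, bit20=0)
  nb #..##: next=#  (t=0,i=10, bit19=1)
  nb #..#.: next=.  (t=1,i=1, bit18=0)
  nb #...#: next=#  (t=3,i=2, bit17=1)
  nb #....: next=#  (t=1,i=4, bit16=1)
  nb .####: next=.  (t=0,i=0, bit15=0)
  nb .###.: next=.  (t=1,i=9, bit14=0)
  nb .##.#: next=#  (t=2,i=0, bit13=1)
  nb .##..: next=#  (t=0,i=12, bit12=1)
  nb .#.##: next=#  (t=5,i=10, bit11=1)
  nb .#.#.: next=.  (t=3,i=15, bit10=0)
  nb .#..#: next=.  (t=4,i=7, bit9=0)
  nb .#...: next=#  (t=1,i=3, bit8=1)
  nb ..###: next=#  (t=0,i=15, bit7=1)
  nb ..##.: next=.  (t=0,i=11, bit6=0)
  nb ..#.#: next=.  (t=5,i=9, bit5=0)
  nb ..#..: next=#  (t=1,i=2, bit4=1)
  nb ...##: next=#  (t=1,i=7, bit3=1)
  nb ...#.: next=#  (t=5,i=8, bit2=1)
  nb ....#: next=.  (t=1,i=6, bit1=0)
  nb .....: next=.  (t=1,i=5, bit0=0)
  bits 00110110001010110011100110011100 = 908802460

908802460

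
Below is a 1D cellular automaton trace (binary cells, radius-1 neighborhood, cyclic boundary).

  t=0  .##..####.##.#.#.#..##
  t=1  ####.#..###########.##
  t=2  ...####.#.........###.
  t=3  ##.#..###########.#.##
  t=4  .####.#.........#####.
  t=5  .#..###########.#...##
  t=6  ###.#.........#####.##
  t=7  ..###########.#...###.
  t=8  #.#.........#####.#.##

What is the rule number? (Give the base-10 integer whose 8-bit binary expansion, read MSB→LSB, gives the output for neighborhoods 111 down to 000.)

125

  ### -> .   bit 7 = 0  t=0,i=6
  ##. -> #   bit 6 = 1  t=0,i=2
  #.# -> #   bit 5 = 1  t=0,i=0
  #.. -> #   bit 4 = 1  t=0,i=3
  .## -> #   bit 3 = 1  t=0,i=1
  .#. -> #   bit 2 = 1  t=0,i=13
  ..# -> .   bit 1 = 0  t=0,i=4
  ... -> #   bit 0 = 1  t=2,i=0
  bits 01111101 = 125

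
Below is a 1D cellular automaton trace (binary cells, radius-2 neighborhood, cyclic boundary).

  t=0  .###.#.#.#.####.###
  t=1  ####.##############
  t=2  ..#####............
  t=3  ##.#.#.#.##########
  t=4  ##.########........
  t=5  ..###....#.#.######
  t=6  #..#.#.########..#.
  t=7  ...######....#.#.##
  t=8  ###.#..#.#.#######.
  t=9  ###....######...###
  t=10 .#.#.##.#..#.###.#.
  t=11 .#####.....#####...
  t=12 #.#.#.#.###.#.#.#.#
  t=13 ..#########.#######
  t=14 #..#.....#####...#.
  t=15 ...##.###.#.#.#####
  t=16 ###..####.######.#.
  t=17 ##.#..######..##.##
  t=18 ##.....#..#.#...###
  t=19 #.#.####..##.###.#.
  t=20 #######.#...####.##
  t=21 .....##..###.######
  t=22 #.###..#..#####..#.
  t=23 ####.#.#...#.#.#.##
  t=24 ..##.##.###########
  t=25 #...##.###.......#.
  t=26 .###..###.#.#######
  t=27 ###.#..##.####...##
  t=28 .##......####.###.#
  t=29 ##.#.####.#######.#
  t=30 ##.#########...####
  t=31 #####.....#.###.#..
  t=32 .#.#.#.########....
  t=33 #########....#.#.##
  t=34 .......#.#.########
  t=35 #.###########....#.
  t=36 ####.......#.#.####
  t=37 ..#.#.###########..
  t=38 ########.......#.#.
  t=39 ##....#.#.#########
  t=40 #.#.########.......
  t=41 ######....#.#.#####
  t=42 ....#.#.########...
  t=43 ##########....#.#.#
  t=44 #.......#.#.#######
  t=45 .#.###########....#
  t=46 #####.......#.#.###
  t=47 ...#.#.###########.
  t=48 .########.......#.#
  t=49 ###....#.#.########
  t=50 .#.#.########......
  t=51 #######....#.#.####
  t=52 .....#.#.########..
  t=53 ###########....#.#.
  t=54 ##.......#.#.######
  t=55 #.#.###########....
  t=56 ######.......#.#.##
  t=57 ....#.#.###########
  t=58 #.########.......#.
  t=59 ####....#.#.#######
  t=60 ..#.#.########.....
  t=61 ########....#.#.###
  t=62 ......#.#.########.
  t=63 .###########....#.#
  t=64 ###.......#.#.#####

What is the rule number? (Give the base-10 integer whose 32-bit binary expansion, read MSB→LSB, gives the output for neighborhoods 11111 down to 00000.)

  [31] ##### => .  t=1,i=0
  [30] ####. => #  t=0,i=13
  [29] ###.# => #  t=0,i=3
  [28] ###.. => .  t=2,i=6
  [27] ##.## => #  t=0,i=0
  [26] ##.#. => .  t=0,i=4
  [25] ##..# => #  t=5,i=0
  [24] ##... => #  t=2,i=7
  [23] #.### => #  t=0,i=1
  [22] #.##. => #  t=7,i=17
  [21] #.#.# => #  t=0,i=5
  [20] #.#.. => .  t=6,i=0
  [19] #..## => .  t=5,i=1
  [18] #..#. => .  t=6,i=2
  [17] #...# => #  t=7,i=1
  [16] #.... => .  t=2,i=8
  [15] .#### => #  t=0,i=12
  [14] .###. => #  t=0,i=2
  [13] .##.# => .  t=4,i=1
  [12] .##.. => .  t=7,i=18
  [11] .#.## => #  t=0,i=10
  [10] .#.#. => #  t=0,i=6
  [9] .#..# => .  t=6,i=1
  [8] .#... => #  t=14,i=4
  [7] ..### => .  t=2,i=2
  [6] ..##. => .  t=4,i=0
  [5] ..#.# => #  t=5,i=9
  [4] ..#.. => #  t=14,i=3
  [3] ...## => #  t=2,i=1
  [2] ...#. => #  t=5,i=8
  [1] ....# => #  t=2,i=0
  [0] ..... => #  t=2,i=9
  bits 01101011111000101100110100111111 = 1810025791

1810025791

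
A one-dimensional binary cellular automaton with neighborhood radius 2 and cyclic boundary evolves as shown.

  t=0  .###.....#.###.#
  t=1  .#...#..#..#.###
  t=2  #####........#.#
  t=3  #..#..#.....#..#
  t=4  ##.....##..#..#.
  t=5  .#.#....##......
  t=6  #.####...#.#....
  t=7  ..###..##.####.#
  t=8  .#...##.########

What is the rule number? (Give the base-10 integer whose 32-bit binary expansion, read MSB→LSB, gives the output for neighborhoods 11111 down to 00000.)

1857795332

  #####|.  b31=0 t=2,i=1
  ####.|#  b30=1 t=2,i=3
  ###.#|#  b29=1 t=0,i=13
  ###..|.  b28=0 t=0,i=3
  ##.##|#  b27=1 t=7,i=9
  ##.#.|#  b26=1 t=0,i=14
  ##..#|#  b25=1 t=3,i=1
  ##...|.  b24=0 t=0,i=4
  #.###|#  b23=1 t=0,i=1
  #.##.|.  b22=0 t=4,i=0
  #.#.#|#  b21=1 t=0,i=15
  #.#..|#  b20=1 t=1,i=1
  #..##|#  b19=1 t=3,i=14
  #..#.|.  b18=0 t=1,i=7
  #...#|#  b17=1 t=1,i=3
  #....|#  b16=1 t=0,i=5
  .####|#  b15=1 t=2,i=0
  .###.|.  b14=0 t=0,i=2
  .##.#|#  b13=1 t=7,i=8
  .##..|#  b12=1 t=3,i=0
  .#.##|.  b11=0 t=0,i=0
  .#.#.|#  b10=1 t=5,i=2
  .#..#|.  b9=0 t=1,i=6
  .#...|#  b8=1 t=1,i=2
  ..###|.  b7=0 t=7,i=2
  ..##.|.  b6=0 t=3,i=15
  ..#.#|.  b5=0 t=0,i=9
  ..#..|.  b4=0 t=1,i=5
  ...##|.  b3=0 t=4,i=6
  ...#.|#  b2=1 t=0,i=8
  ....#|.  b1=0 t=0,i=7
  .....|.  b0=0 t=0,i=6
  bits 01101110101110111011010100000100 = 1857795332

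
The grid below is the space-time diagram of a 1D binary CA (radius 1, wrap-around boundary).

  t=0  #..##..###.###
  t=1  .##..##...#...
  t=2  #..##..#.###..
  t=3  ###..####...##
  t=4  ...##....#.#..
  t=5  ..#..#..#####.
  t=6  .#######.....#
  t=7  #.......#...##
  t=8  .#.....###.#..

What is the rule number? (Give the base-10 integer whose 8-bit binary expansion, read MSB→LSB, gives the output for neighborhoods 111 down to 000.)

  nb ###: next=.  (t=0,i=8, bit7=0)
  nb ##.: next=.  (t=0,i=0, bit6=0)
  nb #.#: next=#  (t=0,i=10, bit5=1)
  nb #..: next=#  (t=0,i=1, bit4=1)
  nb .##: next=.  (t=0,i=3, bit3=0)
  nb .#.: next=#  (t=1,i=10, bit2=1)
  nb ..#: next=#  (t=0,i=2, bit1=1)
  nb ...: next=.  (t=1,i=8, bit0=0)
  bits 00110110 = 54

54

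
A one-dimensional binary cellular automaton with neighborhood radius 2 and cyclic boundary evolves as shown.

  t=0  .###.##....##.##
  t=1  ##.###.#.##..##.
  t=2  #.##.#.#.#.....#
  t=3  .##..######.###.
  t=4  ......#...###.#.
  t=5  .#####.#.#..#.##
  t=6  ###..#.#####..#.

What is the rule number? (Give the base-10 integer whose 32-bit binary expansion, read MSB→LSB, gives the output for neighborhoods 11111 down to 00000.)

  nb #####: next=.  (t=3,i=7, bit31=0)
  nb ####.: next=.  (t=3,i=9, bit30=0)
  nb ###.#: next=#  (t=0,i=3, bit29=1)
  nb ###..: next=#  (t=3,i=14, bit28=1)
  nb ##.##: next=#  (t=0,i=0, bit27=1)
  nb ##.#.: next=.  (t=1,i=6, bit26=0)
  nb ##..#: next=.  (t=1,i=11, bit25=0)
  nb ##...: next=#  (t=0,i=7, bit24=1)
  nb #.###: next=#  (t=0,i=1, bit23=1)
  nb #.##.: next=#  (t=0,i=5, bit22=1)
  nb #.#.#: next=#  (t=1,i=7, bit21=1)
  nb #.#..: next=#  (t=2,i=9, bit20=1)
  nb #..##: next=.  (t=1,i=12, bit19=0)
  nb #..#.: next=#  (t=5,i=11, bit18=1)
  nb #...#: next=.  (t=4,i=8, bit17=0)
  nb #....: next=.  (t=0,i=8, bit16=0)
  nb .####: next=#  (t=3,i=6, bit15=1)
  nb .###.: next=.  (t=0,i=2, bit14=0)
  nb .##.#: next=.  (t=0,i=12, bit13=0)
  nb .##..: next=.  (t=0,i=6, bit12=0)
  nb .#.##: next=.  (t=1,i=8, bit11=0)
  nb .#.#.: next=#  (t=2,i=6, bit10=1)
  nb .#..#: next=#  (t=5,i=10, bit9=1)
  nb .#...: next=#  (t=2,i=10, bit8=1)
  nb ..###: next=.  (t=3,i=5, bit7=0)
  nb ..##.: next=.  (t=0,i=11, bit6=0)
  nb ..#.#: next=.  (t=5,i=12, bit5=0)
  nb ..#..: next=.  (t=4,i=6, bit4=0)
  nb ...##: next=#  (t=0,i=10, bit3=1)
  nb ...#.: next=#  (t=4,i=5, bit2=1)
  nb ....#: next=#  (t=0,i=9, bit1=1)
  nb .....: next=#  (t=2,i=12, bit0=1)
  bits 00111001111101001000011100001111 = 972326671

972326671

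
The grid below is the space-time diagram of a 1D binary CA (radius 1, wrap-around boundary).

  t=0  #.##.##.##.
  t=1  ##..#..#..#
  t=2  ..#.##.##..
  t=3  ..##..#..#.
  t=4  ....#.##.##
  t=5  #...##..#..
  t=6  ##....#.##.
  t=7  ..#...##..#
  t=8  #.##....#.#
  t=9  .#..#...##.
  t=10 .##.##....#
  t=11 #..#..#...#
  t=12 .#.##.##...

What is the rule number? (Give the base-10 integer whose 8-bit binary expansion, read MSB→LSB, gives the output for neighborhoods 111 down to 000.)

  ###|.  b7=0 t=1,i=0
  ##.|.  b6=0 t=0,i=3
  #.#|#  b5=1 t=0,i=1
  #..|#  b4=1 t=1,i=2
  .##|.  b3=0 t=0,i=2
  .#.|#  b2=1 t=0,i=0
  ..#|.  b1=0 t=1,i=3
  ...|.  b0=0 t=2,i=0
  bits 00110100 = 52

52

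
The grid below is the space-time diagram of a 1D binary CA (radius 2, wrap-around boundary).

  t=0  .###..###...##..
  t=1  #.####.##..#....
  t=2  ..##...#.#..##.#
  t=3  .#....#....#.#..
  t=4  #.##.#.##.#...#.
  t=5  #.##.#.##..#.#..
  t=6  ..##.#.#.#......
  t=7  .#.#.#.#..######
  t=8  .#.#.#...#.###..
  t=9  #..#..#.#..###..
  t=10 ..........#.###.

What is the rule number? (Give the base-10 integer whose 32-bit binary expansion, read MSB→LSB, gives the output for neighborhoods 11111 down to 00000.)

  #####|#  b31=1 t=7,i=12
  ####.|.  b30=0 t=1,i=4
  ###.#|.  b29=0 t=1,i=5
  ###..|#  b28=1 t=0,i=3
  ##.##|.  b27=0 t=1,i=6
  ##.#.|.  b26=0 t=2,i=14
  ##..#|#  b25=1 t=0,i=4
  ##...|.  b24=0 t=0,i=9
  #.###|#  b23=1 t=1,i=2
  #.##.|#  b22=1 t=1,i=7
  #.#.#|#  b21=1 t=4,i=0
  #.#..|.  b20=0 t=2,i=9
  #..##|#  b19=1 t=0,i=5
  #..#.|.  b18=0 t=1,i=10
  #...#|.  b17=0 t=0,i=10
  #....|#  b16=1 t=1,i=13
  .####|#  b15=1 t=1,i=3
  .###.|#  b14=1 t=0,i=2
  .##.#|#  b13=1 t=2,i=13
  .##..|.  b12=0 t=0,i=13
  .#.##|.  b11=0 t=1,i=1
  .#.#.|.  b10=0 t=2,i=8
  .#..#|.  b9=0 t=2,i=0
  .#...|#  b8=1 t=1,i=12
  ..###|.  b7=0 t=0,i=1
  ..##.|.  b6=0 t=0,i=12
  ..#.#|.  b5=0 t=1,i=0
  ..#..|.  b4=0 t=1,i=11
  ...##|#  b3=1 t=0,i=0
  ...#.|#  b2=1 t=1,i=15
  ....#|.  b1=0 t=1,i=14
  .....|#  b0=1 t=6,i=12
  bits 10010010111010011110000100001101 = 2464801037

2464801037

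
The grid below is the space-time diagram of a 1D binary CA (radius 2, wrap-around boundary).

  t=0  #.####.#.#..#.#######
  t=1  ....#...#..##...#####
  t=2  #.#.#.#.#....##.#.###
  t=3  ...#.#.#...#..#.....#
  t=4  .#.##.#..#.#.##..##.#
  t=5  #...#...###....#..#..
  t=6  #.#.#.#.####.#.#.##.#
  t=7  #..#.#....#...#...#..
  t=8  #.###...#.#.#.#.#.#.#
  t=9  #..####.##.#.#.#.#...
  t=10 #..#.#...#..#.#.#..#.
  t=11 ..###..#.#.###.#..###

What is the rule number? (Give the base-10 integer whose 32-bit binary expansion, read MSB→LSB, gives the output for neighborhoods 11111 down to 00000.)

3540411571

  nb #####: next=#  (t=0,i=16, bit31=1)
  nb ####.: next=#  (t=0,i=4, bit30=1)
  nb ###.#: next=.  (t=0,i=0, bit29=0)
  nb ###..: next=#  (t=1,i=20, bit28=1)
  nb ##.##: next=.  (t=0,i=1, bit27=0)
  nb ##.#.: next=.  (t=0,i=6, bit26=0)
  nb ##..#: next=#  (t=4,i=15, bit25=1)
  nb ##...: next=#  (t=1,i=0, bit24=1)
  nb #.###: next=.  (t=0,i=2, bit23=0)
  nb #.##.: next=.  (t=4,i=3, bit22=0)
  nb #.#.#: next=.  (t=0,i=7, bit21=0)
  nb #.#..: next=.  (t=0,i=9, bit20=0)
  nb #..##: next=.  (t=1,i=10, bit19=0)
  nb #..#.: next=#  (t=0,i=11, bit18=1)
  nb #...#: next=#  (t=1,i=6, bit17=1)
  nb #....: next=.  (t=1,i=1, bit16=0)
  nb .####: next=.  (t=0,i=3, bit15=0)
  nb .###.: next=#  (t=5,i=9, bit14=1)
  nb .##.#: next=#  (t=2,i=14, bit13=1)
  nb .##..: next=.  (t=1,i=12, bit12=0)
  nb .#.##: next=.  (t=0,i=13, bit11=0)
  nb .#.#.: next=#  (t=0,i=8, bit10=1)
  nb .#..#: next=.  (t=0,i=10, bit9=0)
  nb .#...: next=.  (t=1,i=5, bit8=0)
  nb ..###: next=#  (t=1,i=16, bit7=1)
  nb ..##.: next=.  (t=1,i=11, bit6=0)
  nb ..#.#: next=#  (t=0,i=12, bit5=1)
  nb ..#..: next=#  (t=1,i=4, bit4=1)
  nb ...##: next=.  (t=1,i=15, bit3=0)
  nb ...#.: next=.  (t=1,i=3, bit2=0)
  nb ....#: next=#  (t=1,i=2, bit1=1)
  nb .....: next=#  (t=3,i=17, bit0=1)
  bits 11010011000001100110010010110011 = 3540411571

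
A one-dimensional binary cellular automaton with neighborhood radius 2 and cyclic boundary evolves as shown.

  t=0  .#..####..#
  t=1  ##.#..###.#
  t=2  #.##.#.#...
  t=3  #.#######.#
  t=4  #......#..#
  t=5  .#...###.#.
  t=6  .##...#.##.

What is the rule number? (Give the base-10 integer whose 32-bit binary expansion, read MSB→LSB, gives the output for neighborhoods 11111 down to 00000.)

1467508022

  #####|.  b31=0 t=3,i=4
  ####.|#  b30=1 t=0,i=6
  ###.#|.  b29=0 t=1,i=1
  ###..|#  b28=1 t=0,i=7
  ##.##|.  b27=0 t=1,i=9
  ##.#.|#  b26=1 t=1,i=2
  ##..#|#  b25=1 t=0,i=8
  ##...|#  b24=1 t=4,i=1
  #.###|.  b23=0 t=1,i=10
  #.##.|#  b22=1 t=2,i=2
  #.#.#|#  b21=1 t=2,i=5
  #.#..|#  b20=1 t=0,i=1
  #..##|#  b19=1 t=0,i=3
  #..#.|.  b18=0 t=0,i=9
  #...#|.  b17=0 t=2,i=9
  #....|.  b16=0 t=4,i=2
  .####|.  b15=0 t=0,i=5
  .###.|#  b14=1 t=1,i=0
  .##.#|#  b13=1 t=2,i=3
  .##..|.  b12=0 t=4,i=0
  .#.##|.  b11=0 t=2,i=1
  .#.#.|#  b10=1 t=0,i=0
  .#..#|.  b9=0 t=0,i=2
  .#...|#  b8=1 t=2,i=8
  ..###|.  b7=0 t=0,i=4
  ..##.|.  b6=0 t=4,i=10
  ..#.#|#  b5=1 t=0,i=10
  ..#..|#  b4=1 t=4,i=7
  ...##|.  b3=0 t=5,i=4
  ...#.|#  b2=1 t=2,i=10
  ....#|#  b1=1 t=4,i=5
  .....|.  b0=0 t=4,i=3
  bits 01010111011110000110010100110110 = 1467508022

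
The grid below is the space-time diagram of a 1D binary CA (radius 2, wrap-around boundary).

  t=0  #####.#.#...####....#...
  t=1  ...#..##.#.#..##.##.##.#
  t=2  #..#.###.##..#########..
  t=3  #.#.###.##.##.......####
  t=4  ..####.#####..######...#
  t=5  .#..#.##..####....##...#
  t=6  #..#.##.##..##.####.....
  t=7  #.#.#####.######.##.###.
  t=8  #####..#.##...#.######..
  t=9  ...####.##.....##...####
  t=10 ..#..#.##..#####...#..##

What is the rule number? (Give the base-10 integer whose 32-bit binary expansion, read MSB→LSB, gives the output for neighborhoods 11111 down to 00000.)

1525509467

  #####|.  b31=0 t=0,i=2
  ####.|#  b30=1 t=0,i=3
  ###.#|.  b29=0 t=0,i=4
  ###..|#  b28=1 t=0,i=15
  ##.##|#  b27=1 t=1,i=16
  ##.#.|.  b26=0 t=0,i=5
  ##..#|#  b25=1 t=2,i=11
  ##...|.  b24=0 t=0,i=16
  #.###|#  b23=1 t=2,i=5
  #.##.|#  b22=1 t=1,i=17
  #.#.#|#  b21=1 t=0,i=6
  #.#..|.  b20=0 t=0,i=8
  #..##|#  b19=1 t=1,i=5
  #..#.|#  b18=1 t=2,i=2
  #...#|.  b17=0 t=0,i=10
  #....|#  b16=1 t=0,i=17
  .####|.  b15=0 t=0,i=1
  .###.|#  b14=1 t=2,i=6
  .##.#|#  b13=1 t=1,i=7
  .##..|.  b12=0 t=2,i=10
  .#.##|#  b11=1 t=2,i=4
  .#.#.|#  b10=1 t=0,i=7
  .#..#|.  b9=0 t=1,i=4
  .#...|#  b8=1 t=0,i=9
  ..###|.  b7=0 t=0,i=0
  ..##.|#  b6=1 t=1,i=6
  ..#.#|.  b5=0 t=2,i=3
  ..#..|#  b4=1 t=0,i=20
  ...##|#  b3=1 t=0,i=11
  ...#.|.  b2=0 t=0,i=19
  ....#|#  b1=1 t=0,i=18
  .....|#  b0=1 t=3,i=15
  bits 01011010111011010110110101011011 = 1525509467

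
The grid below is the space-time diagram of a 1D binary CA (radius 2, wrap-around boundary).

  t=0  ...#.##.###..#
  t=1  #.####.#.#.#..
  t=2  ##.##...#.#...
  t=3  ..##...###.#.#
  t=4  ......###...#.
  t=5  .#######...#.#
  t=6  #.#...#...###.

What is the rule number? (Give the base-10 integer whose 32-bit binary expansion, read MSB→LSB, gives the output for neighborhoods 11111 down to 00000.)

1245760943

  [31] ##### => .  t=5,i=3
  [30] ####. => #  t=1,i=4
  [29] ###.# => .  t=1,i=5
  [28] ###.. => .  t=0,i=10
  [27] ##.## => #  t=0,i=7
  [26] ##.#. => .  t=1,i=6
  [25] ##..# => #  t=0,i=11
  [24] ##... => .  t=2,i=5
  [23] #.### => .  t=0,i=8
  [22] #.##. => #  t=0,i=5
  [21] #.#.# => .  t=1,i=7
  [20] #.#.. => .  t=1,i=11
  [19] #..## => .  t=3,i=1
  [18] #..#. => .  t=0,i=12
  [17] #...# => .  t=0,i=1
  [16] #.... => .  t=4,i=0
  [15] .#### => #  t=1,i=3
  [14] .###. => #  t=0,i=9
  [13] .##.# => .  t=0,i=6
  [12] .##.. => .  t=2,i=4
  [11] .#.## => #  t=0,i=4
  [10] .#.#. => #  t=1,i=8
  [9] .#..# => .  t=1,i=12
  [8] .#... => #  t=0,i=0
  [7] ..### => #  t=3,i=7
  [6] ..##. => .  t=2,i=0
  [5] ..#.# => #  t=0,i=3
  [4] ..#.. => .  t=0,i=13
  [3] ...## => #  t=2,i=13
  [2] ...#. => #  t=0,i=2
  [1] ....# => #  t=4,i=4
  [0] ..... => #  t=4,i=1
  bits 01001010010000001100110110101111 = 1245760943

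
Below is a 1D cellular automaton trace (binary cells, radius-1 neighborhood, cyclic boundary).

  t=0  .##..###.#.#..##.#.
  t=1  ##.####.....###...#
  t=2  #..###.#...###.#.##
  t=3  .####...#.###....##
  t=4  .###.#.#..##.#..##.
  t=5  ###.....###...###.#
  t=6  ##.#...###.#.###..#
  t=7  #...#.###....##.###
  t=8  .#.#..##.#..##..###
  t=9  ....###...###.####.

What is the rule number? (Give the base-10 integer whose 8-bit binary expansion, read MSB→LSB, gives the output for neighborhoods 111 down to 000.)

  [7] ### => #  t=0,i=6
  [6] ##. => .  t=0,i=2
  [5] #.# => .  t=0,i=8
  [4] #.. => #  t=0,i=3
  [3] .## => #  t=0,i=1
  [2] .#. => .  t=0,i=9
  [1] ..# => #  t=0,i=0
  [0] ... => .  t=1,i=8
  bits 10011010 = 154

154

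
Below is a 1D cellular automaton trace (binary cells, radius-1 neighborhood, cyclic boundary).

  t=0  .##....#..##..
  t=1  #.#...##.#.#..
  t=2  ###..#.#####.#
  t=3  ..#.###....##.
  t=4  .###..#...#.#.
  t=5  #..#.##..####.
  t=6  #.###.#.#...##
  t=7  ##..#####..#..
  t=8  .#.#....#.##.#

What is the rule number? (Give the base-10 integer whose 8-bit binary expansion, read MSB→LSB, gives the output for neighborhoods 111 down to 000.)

  nb ###: next=.  (t=2,i=0, bit7=0)
  nb ##.: next=#  (t=0,i=2, bit6=1)
  nb #.#: next=#  (t=1,i=1, bit5=1)
  nb #..: next=.  (t=0,i=3, bit4=0)
  nb .##: next=.  (t=0,i=1, bit3=0)
  nb .#.: next=#  (t=0,i=7, bit2=1)
  nb ..#: next=#  (t=0,i=0, bit1=1)
  nb ...: next=.  (t=0,i=4, bit0=0)
  bits 01100110 = 102

102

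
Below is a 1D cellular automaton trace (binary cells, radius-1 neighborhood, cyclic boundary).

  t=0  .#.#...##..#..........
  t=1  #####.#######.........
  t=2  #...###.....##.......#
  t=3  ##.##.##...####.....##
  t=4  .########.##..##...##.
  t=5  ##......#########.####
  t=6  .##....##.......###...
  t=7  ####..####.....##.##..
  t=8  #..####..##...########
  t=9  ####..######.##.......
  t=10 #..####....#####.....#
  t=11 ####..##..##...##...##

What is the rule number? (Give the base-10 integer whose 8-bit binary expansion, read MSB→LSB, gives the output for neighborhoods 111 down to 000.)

126

  [7] ### => .  t=1,i=1
  [6] ##. => #  t=0,i=8
  [5] #.# => #  t=0,i=2
  [4] #.. => #  t=0,i=4
  [3] .## => #  t=0,i=7
  [2] .#. => #  t=0,i=1
  [1] ..# => #  t=0,i=0
  [0] ... => .  t=0,i=5
  bits 01111110 = 126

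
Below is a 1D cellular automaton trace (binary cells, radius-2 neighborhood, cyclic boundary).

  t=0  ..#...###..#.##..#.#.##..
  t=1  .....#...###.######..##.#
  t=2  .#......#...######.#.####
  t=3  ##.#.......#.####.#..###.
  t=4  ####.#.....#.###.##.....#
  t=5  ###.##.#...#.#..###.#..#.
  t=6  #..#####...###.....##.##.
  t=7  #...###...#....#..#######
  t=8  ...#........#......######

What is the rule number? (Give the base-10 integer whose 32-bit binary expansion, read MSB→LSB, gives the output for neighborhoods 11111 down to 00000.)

  nb #####: next=#  (t=1,i=15, bit31=1)
  nb ####.: next=#  (t=1,i=17, bit30=1)
  nb ###.#: next=.  (t=1,i=11, bit29=0)
  nb ###..: next=.  (t=0,i=8, bit28=0)
  nb ##.##: next=#  (t=1,i=12, bit27=1)
  nb ##.#.: next=#  (t=1,i=23, bit26=1)
  nb ##..#: next=#  (t=0,i=9, bit25=1)
  nb ##...: next=.  (t=0,i=23, bit24=0)
  nb #.###: next=#  (t=1,i=13, bit23=1)
  nb #.##.: next=#  (t=0,i=13, bit22=1)
  nb #.#.#: next=.  (t=0,i=19, bit21=0)
  nb #.#..: next=#  (t=1,i=24, bit20=1)
  nb #..##: next=.  (t=1,i=20, bit19=0)
  nb #..#.: next=#  (t=0,i=10, bit18=1)
  nb #...#: next=.  (t=0,i=4, bit17=0)
  nb #....: next=#  (t=0,i=24, bit16=1)
  nb .####: next=#  (t=1,i=14, bit15=1)
  nb .###.: next=.  (t=0,i=7, bit14=0)
  nb .##.#: next=#  (t=1,i=22, bit13=1)
  nb .##..: next=#  (t=0,i=14, bit12=1)
  nb .#.##: next=.  (t=0,i=12, bit11=0)
  nb .#.#.: next=#  (t=0,i=18, bit10=1)
  nb .#..#: next=.  (t=3,i=19, bit9=0)
  nb .#...: next=.  (t=0,i=3, bit8=0)
  nb ..###: next=.  (t=0,i=6, bit7=0)
  nb ..##.: next=#  (t=1,i=21, bit6=1)
  nb ..#.#: next=#  (t=0,i=11, bit5=1)
  nb ..#..: next=.  (t=0,i=2, bit4=0)
  nb ...##: next=#  (t=0,i=5, bit3=1)
  nb ...#.: next=.  (t=0,i=1, bit2=0)
  nb ....#: next=.  (t=0,i=0, bit1=0)
  nb .....: next=.  (t=1,i=2, bit0=0)
  bits 11001110110101011011010001101000 = 3470111848

3470111848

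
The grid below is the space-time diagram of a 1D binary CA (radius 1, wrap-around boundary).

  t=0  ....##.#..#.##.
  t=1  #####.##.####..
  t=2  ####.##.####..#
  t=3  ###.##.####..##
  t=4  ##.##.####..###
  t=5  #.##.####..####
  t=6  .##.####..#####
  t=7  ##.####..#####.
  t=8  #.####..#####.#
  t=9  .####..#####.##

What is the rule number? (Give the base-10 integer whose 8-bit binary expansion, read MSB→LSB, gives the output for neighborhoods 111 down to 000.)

175

  nb ###: next=#  (t=1,i=1, bit7=1)
  nb ##.: next=.  (t=0,i=5, bit6=0)
  nb #.#: next=#  (t=0,i=6, bit5=1)
  nb #..: next=.  (t=0,i=8, bit4=0)
  nb .##: next=#  (t=0,i=4, bit3=1)
  nb .#.: next=#  (t=0,i=7, bit2=1)
  nb ..#: next=#  (t=0,i=3, bit1=1)
  nb ...: next=#  (t=0,i=0, bit0=1)
  bits 10101111 = 175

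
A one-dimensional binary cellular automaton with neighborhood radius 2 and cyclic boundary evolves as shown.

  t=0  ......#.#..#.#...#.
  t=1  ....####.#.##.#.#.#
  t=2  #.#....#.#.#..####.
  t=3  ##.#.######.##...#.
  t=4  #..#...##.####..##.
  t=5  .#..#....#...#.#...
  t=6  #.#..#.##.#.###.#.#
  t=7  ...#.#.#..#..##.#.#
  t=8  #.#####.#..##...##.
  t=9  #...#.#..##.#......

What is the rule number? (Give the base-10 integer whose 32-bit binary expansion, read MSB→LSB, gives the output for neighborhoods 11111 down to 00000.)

3093845798

  [31] ##### => #  t=3,i=7
  [30] ####. => .  t=1,i=6
  [29] ###.# => #  t=1,i=7
  [28] ###.. => #  t=4,i=13
  [27] ##.## => #  t=3,i=11
  [26] ##.#. => .  t=1,i=8
  [25] ##..# => .  t=4,i=14
  [24] ##... => .  t=3,i=14
  [23] #.### => .  t=3,i=5
  [22] #.##. => #  t=1,i=11
  [21] #.#.# => #  t=1,i=9
  [20] #.#.. => .  t=0,i=8
  [19] #..## => #  t=2,i=13
  [18] #..#. => .  t=0,i=10
  [17] #...# => .  t=0,i=15
  [16] #.... => .  t=0,i=0
  [15] .#### => .  t=1,i=5
  [14] .###. => #  t=6,i=13
  [13] .##.# => .  t=1,i=12
  [12] .##.. => #  t=3,i=13
  [11] .#.## => .  t=1,i=10
  [10] .#.#. => #  t=0,i=7
  [9] .#..# => #  t=0,i=9
  [8] .#... => #  t=0,i=14
  [7] ..### => .  t=1,i=4
  [6] ..##. => .  t=4,i=7
  [5] ..#.# => #  t=0,i=6
  [4] ..#.. => .  t=0,i=17
  [3] ...## => .  t=1,i=3
  [2] ...#. => #  t=0,i=5
  [1] ....# => #  t=0,i=4
  [0] ..... => .  t=0,i=1
  bits 10111000011010000101011100100110 = 3093845798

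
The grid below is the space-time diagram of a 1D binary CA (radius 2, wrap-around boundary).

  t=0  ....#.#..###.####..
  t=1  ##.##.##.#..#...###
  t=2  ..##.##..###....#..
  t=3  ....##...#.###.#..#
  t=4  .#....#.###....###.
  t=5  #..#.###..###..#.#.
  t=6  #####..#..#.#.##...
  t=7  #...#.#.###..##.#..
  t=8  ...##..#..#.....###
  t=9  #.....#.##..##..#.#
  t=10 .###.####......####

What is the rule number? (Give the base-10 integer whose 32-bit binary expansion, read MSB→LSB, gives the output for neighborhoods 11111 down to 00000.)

  ##### -> .   bit 31 = 0  t=1,i=18
  ####. -> .   bit 30 = 0  t=0,i=15
  ###.# -> .   bit 29 = 0  t=0,i=11
  ###.. -> #   bit 28 = 1  t=0,i=16
  ##.## -> #   bit 27 = 1  t=0,i=12
  ##.#. -> .   bit 26 = 0  t=1,i=8
  ##..# -> .   bit 25 = 0  t=2,i=7
  ##... -> #   bit 24 = 1  t=0,i=17
  #.### -> .   bit 23 = 0  t=0,i=13
  #.##. -> #   bit 22 = 1  t=1,i=3
  #.#.# -> .   bit 21 = 0  t=5,i=17
  #.#.. -> #   bit 20 = 1  t=0,i=6
  #..## -> .   bit 19 = 0  t=0,i=8
  #..#. -> #   bit 18 = 1  t=1,i=11
  #...# -> .   bit 17 = 0  t=1,i=14
  #.... -> #   bit 16 = 1  t=0,i=18
  .#### -> .   bit 15 = 0  t=0,i=14
  .###. -> .   bit 14 = 0  t=0,i=10
  .##.# -> .   bit 13 = 0  t=1,i=4
  .##.. -> .   bit 12 = 0  t=2,i=6
  .#.## -> #   bit 11 = 1  t=3,i=10
  .#.#. -> .   bit 10 = 0  t=0,i=5
  .#..# -> #   bit 9 = 1  t=0,i=7
  .#... -> .   bit 8 = 0  t=1,i=13
  ..### -> #   bit 7 = 1  t=0,i=9
  ..##. -> .   bit 6 = 0  t=2,i=2
  ..#.# -> #   bit 5 = 1  t=0,i=4
  ..#.. -> .   bit 4 = 0  t=1,i=12
  ...## -> .   bit 3 = 0  t=1,i=15
  ...#. -> #   bit 2 = 1  t=0,i=3
  ....# -> .   bit 1 = 0  t=0,i=2
  ..... -> #   bit 0 = 1  t=0,i=0
  bits 00011001010101010000101010100101 = 425003685

425003685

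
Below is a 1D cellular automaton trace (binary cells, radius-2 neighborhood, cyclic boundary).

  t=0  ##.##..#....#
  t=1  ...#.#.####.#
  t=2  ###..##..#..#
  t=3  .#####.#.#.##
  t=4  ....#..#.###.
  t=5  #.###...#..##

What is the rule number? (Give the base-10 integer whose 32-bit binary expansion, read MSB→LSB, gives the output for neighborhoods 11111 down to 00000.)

  nb #####: next=.  (t=3,i=3, bit31=0)
  nb ####.: next=#  (t=1,i=9, bit30=1)
  nb ###.#: next=.  (t=0,i=1, bit29=0)
  nb ###..: next=#  (t=2,i=2, bit28=1)
  nb ##.##: next=.  (t=0,i=2, bit27=0)
  nb ##.#.: next=.  (t=1,i=11, bit26=0)
  nb ##..#: next=#  (t=0,i=5, bit25=1)
  nb ##...: next=#  (t=4,i=12, bit24=1)
  nb #.###: next=.  (t=1,i=7, bit23=0)
  nb #.##.: next=#  (t=0,i=3, bit22=1)
  nb #.#.#: next=#  (t=1,i=5, bit21=1)
  nb #.#..: next=#  (t=1,i=12, bit20=1)
  nb #..##: next=#  (t=2,i=4, bit19=1)
  nb #..#.: next=.  (t=0,i=6, bit18=0)
  nb #...#: next=#  (t=1,i=1, bit17=1)
  nb #....: next=#  (t=0,i=9, bit16=1)
  nb .####: next=.  (t=1,i=8, bit15=0)
  nb .###.: next=.  (t=0,i=0, bit14=0)
  nb .##.#: next=.  (t=3,i=12, bit13=0)
  nb .##..: next=.  (t=0,i=4, bit12=0)
  nb .#.##: next=#  (t=1,i=6, bit11=1)
  nb .#.#.: next=.  (t=1,i=4, bit10=0)
  nb .#..#: next=.  (t=2,i=10, bit9=0)
  nb .#...: next=#  (t=0,i=8, bit8=1)
  nb ..###: next=#  (t=0,i=12, bit7=1)
  nb ..##.: next=#  (t=2,i=5, bit6=1)
  nb ..#.#: next=.  (t=1,i=3, bit5=0)
  nb ..#..: next=#  (t=0,i=7, bit4=1)
  nb ...##: next=.  (t=0,i=11, bit3=0)
  nb ...#.: next=#  (t=1,i=2, bit2=1)
  nb ....#: next=#  (t=0,i=10, bit1=1)
  nb .....: next=.  (t=4,i=1, bit0=0)
  bits 01010011011110110000100111010110 = 1400572374

1400572374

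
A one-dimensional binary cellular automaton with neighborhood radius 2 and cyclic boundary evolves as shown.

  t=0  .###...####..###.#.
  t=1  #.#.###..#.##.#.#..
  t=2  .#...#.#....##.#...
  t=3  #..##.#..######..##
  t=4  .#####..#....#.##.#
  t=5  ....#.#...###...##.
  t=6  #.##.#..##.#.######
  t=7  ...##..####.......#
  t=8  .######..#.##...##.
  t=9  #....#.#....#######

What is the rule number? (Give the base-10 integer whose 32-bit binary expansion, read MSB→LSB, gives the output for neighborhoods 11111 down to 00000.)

  [31] ##### => .  t=3,i=11
  [30] ####. => #  t=0,i=9
  [29] ###.# => .  t=0,i=15
  [28] ###.. => .  t=0,i=3
  [27] ##.## => .  t=6,i=1
  [26] ##.#. => #  t=0,i=16
  [25] ##..# => #  t=0,i=11
  [24] ##... => #  t=0,i=4
  [23] #.### => .  t=1,i=4
  [22] #.##. => .  t=1,i=11
  [21] #.#.# => .  t=1,i=2
  [20] #.#.. => .  t=0,i=17
  [19] #..## => #  t=0,i=0
  [18] #..#. => .  t=1,i=8
  [17] #...# => #  t=0,i=5
  [16] #.... => #  t=2,i=9
  [15] .#### => .  t=0,i=8
  [14] .###. => #  t=0,i=2
  [13] .##.# => #  t=1,i=12
  [12] .##.. => #  t=5,i=17
  [11] .#.## => .  t=1,i=3
  [10] .#.#. => #  t=1,i=1
  [9] .#..# => .  t=0,i=18
  [8] .#... => .  t=2,i=2
  [7] ..### => .  t=0,i=1
  [6] ..##. => #  t=2,i=12
  [5] ..#.# => .  t=1,i=0
  [4] ..#.. => .  t=2,i=1
  [3] ...## => #  t=0,i=6
  [2] ...#. => #  t=2,i=0
  [1] ....# => #  t=2,i=10
  [0] ..... => .  t=5,i=1
  bits 01000111000010110111010001001110 = 1191933006

1191933006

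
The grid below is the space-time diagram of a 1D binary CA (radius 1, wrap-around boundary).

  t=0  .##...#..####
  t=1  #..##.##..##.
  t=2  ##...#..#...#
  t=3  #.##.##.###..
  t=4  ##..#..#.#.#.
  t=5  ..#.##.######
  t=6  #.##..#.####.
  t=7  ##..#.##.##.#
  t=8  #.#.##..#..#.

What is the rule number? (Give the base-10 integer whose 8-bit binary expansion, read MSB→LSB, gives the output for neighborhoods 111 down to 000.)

  nb ###: next=#  (t=0,i=10, bit7=1)
  nb ##.: next=.  (t=0,i=2, bit6=0)
  nb #.#: next=#  (t=0,i=0, bit5=1)
  nb #..: next=#  (t=0,i=3, bit4=1)
  nb .##: next=.  (t=0,i=1, bit3=0)
  nb .#.: next=#  (t=0,i=6, bit2=1)
  nb ..#: next=.  (t=0,i=5, bit1=0)
  nb ...: next=#  (t=0,i=4, bit0=1)
  bits 10110101 = 181

181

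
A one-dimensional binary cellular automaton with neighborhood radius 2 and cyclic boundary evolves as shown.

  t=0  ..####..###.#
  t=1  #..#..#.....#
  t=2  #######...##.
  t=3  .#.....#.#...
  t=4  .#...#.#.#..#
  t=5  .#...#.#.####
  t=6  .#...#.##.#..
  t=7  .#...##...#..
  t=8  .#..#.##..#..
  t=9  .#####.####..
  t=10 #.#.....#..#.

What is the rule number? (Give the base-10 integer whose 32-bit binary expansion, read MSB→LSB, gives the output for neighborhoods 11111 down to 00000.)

53779002

  nb #####: next=.  (t=2,i=2, bit31=0)
  nb ####.: next=.  (t=0,i=4, bit30=0)
  nb ###.#: next=.  (t=0,i=10, bit29=0)
  nb ###..: next=.  (t=0,i=5, bit28=0)
  nb ##.##: next=.  (t=2,i=12, bit27=0)
  nb ##.#.: next=.  (t=0,i=11, bit26=0)
  nb ##..#: next=#  (t=0,i=6, bit25=1)
  nb ##...: next=#  (t=2,i=7, bit24=1)
  nb #.###: next=.  (t=2,i=0, bit23=0)
  nb #.##.: next=.  (t=6,i=7, bit22=0)
  nb #.#.#: next=#  (t=4,i=7, bit21=1)
  nb #.#..: next=#  (t=0,i=12, bit20=1)
  nb #..##: next=.  (t=0,i=1, bit19=0)
  nb #..#.: next=#  (t=1,i=2, bit18=1)
  nb #...#: next=.  (t=2,i=8, bit17=0)
  nb #....: next=.  (t=1,i=8, bit16=0)
  nb .####: next=#  (t=0,i=3, bit15=1)
  nb .###.: next=.  (t=0,i=9, bit14=0)
  nb .##.#: next=.  (t=2,i=11, bit13=0)
  nb .##..: next=#  (t=1,i=0, bit12=1)
  nb .#.##: next=#  (t=5,i=8, bit11=1)
  nb .#.#.: next=.  (t=3,i=8, bit10=0)
  nb .#..#: next=#  (t=0,i=0, bit9=1)
  nb .#...: next=.  (t=1,i=7, bit8=0)
  nb ..###: next=.  (t=0,i=2, bit7=0)
  nb ..##.: next=.  (t=1,i=12, bit6=0)
  nb ..#.#: next=#  (t=3,i=7, bit5=1)
  nb ..#..: next=#  (t=1,i=3, bit4=1)
  nb ...##: next=#  (t=1,i=11, bit3=1)
  nb ...#.: next=.  (t=3,i=0, bit2=0)
  nb ....#: next=#  (t=1,i=10, bit1=1)
  nb .....: next=.  (t=1,i=9, bit0=0)
  bits 00000011001101001001101000111010 = 53779002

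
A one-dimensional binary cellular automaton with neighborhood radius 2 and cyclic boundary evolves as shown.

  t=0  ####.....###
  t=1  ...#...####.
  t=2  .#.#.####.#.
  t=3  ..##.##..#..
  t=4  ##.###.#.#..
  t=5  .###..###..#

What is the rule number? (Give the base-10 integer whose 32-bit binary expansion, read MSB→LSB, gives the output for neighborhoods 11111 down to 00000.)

518694042

  #####|.  b31=0 t=0,i=0
  ####.|.  b30=0 t=0,i=2
  ###.#|.  b29=0 t=2,i=8
  ###..|#  b28=1 t=0,i=3
  ##.##|#  b27=1 t=3,i=4
  ##.#.|#  b26=1 t=2,i=9
  ##..#|#  b25=1 t=3,i=7
  ##...|.  b24=0 t=0,i=4
  #.###|#  b23=1 t=2,i=5
  #.##.|#  b22=1 t=3,i=5
  #.#.#|#  b21=1 t=2,i=3
  #.#..|.  b20=0 t=2,i=10
  #..##|#  b19=1 t=4,i=11
  #..#.|.  b18=0 t=2,i=0
  #...#|#  b17=1 t=1,i=5
  #....|.  b16=0 t=0,i=5
  .####|#  b15=1 t=0,i=10
  .###.|.  b14=0 t=4,i=4
  .##.#|#  b13=1 t=3,i=3
  .##..|.  b12=0 t=3,i=6
  .#.##|.  b11=0 t=2,i=4
  .#.#.|#  b10=1 t=2,i=2
  .#..#|.  b9=0 t=2,i=11
  .#...|.  b8=0 t=1,i=4
  ..###|#  b7=1 t=0,i=9
  ..##.|.  b6=0 t=3,i=2
  ..#.#|.  b5=0 t=2,i=1
  ..#..|#  b4=1 t=1,i=3
  ...##|#  b3=1 t=0,i=8
  ...#.|.  b2=0 t=1,i=2
  ....#|#  b1=1 t=0,i=7
  .....|.  b0=0 t=0,i=6
  bits 00011110111010101010010010011010 = 518694042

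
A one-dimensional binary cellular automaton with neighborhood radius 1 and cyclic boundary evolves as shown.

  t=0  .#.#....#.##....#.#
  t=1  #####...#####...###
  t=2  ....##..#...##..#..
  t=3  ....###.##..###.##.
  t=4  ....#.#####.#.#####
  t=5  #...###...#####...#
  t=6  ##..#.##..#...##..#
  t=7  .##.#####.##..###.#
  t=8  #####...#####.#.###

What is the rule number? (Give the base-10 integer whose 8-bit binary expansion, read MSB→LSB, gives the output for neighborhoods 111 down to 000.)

  nb ###: next=.  (t=1,i=0, bit7=0)
  nb ##.: next=#  (t=0,i=11, bit6=1)
  nb #.#: next=#  (t=0,i=0, bit5=1)
  nb #..: next=#  (t=0,i=4, bit4=1)
  nb .##: next=#  (t=0,i=10, bit3=1)
  nb .#.: next=#  (t=0,i=1, bit2=1)
  nb ..#: next=.  (t=0,i=7, bit1=0)
  nb ...: next=.  (t=0,i=5, bit0=0)
  bits 01111100 = 124

124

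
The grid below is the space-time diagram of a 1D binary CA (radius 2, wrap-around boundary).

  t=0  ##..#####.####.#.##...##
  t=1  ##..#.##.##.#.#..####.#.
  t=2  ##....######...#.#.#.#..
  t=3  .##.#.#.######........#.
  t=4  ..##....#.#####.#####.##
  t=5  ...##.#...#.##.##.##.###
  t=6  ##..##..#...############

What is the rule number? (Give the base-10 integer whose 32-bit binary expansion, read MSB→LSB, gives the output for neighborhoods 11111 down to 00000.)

3720508051

  #####|#  b31=1 t=0,i=6
  ####.|#  b30=1 t=0,i=0
  ###.#|.  b29=0 t=0,i=8
  ###..|#  b28=1 t=0,i=1
  ##.##|#  b27=1 t=0,i=9
  ##.#.|#  b26=1 t=0,i=14
  ##..#|.  b25=0 t=0,i=2
  ##...|#  b24=1 t=0,i=19
  #.###|#  b23=1 t=0,i=10
  #.##.|#  b22=1 t=0,i=17
  #.#.#|.  b21=0 t=0,i=15
  #.#..|.  b20=0 t=1,i=14
  #..##|.  b19=0 t=0,i=3
  #..#.|.  b18=0 t=1,i=3
  #...#|#  b17=1 t=0,i=20
  #....|.  b16=0 t=2,i=3
  .####|.  b15=0 t=0,i=5
  .###.|#  b14=1 t=5,i=22
  .##.#|#  b13=1 t=1,i=7
  .##..|#  b12=1 t=0,i=18
  .#.##|.  b11=0 t=0,i=16
  .#.#.|.  b10=0 t=1,i=13
  .#..#|#  b9=1 t=1,i=15
  .#...|.  b8=0 t=5,i=7
  ..###|#  b7=1 t=0,i=4
  ..##.|.  b6=0 t=2,i=0
  ..#.#|.  b5=0 t=1,i=4
  ..#..|#  b4=1 t=3,i=22
  ...##|.  b3=0 t=0,i=21
  ...#.|.  b2=0 t=2,i=14
  ....#|#  b1=1 t=2,i=4
  .....|#  b0=1 t=3,i=16
  bits 11011101110000100111001010010011 = 3720508051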